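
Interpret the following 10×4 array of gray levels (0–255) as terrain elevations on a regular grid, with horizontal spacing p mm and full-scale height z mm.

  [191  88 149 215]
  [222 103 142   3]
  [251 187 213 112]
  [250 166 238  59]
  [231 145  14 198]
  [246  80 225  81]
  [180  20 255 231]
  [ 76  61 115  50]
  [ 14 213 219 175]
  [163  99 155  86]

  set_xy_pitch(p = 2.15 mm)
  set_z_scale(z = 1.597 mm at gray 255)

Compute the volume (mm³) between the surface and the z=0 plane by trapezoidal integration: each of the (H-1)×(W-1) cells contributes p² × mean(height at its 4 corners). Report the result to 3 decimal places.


height_mm = gray/255 × 1.597; cell vol = 2.15² × mean(4 corners)
unit = 2.15² × 1.597 / (4×255) = 0.00723738 mm³ per gray-sum
row 0: Σ corner-gray over 3 cells = 1595  → 11.5436
row 1: Σ corner-gray over 3 cells = 1878  → 13.5918
row 2: Σ corner-gray over 3 cells = 2280  → 16.5012
row 3: Σ corner-gray over 3 cells = 1864  → 13.4905
row 4: Σ corner-gray over 3 cells = 1684  → 12.1878
row 5: Σ corner-gray over 3 cells = 1898  → 13.7366
row 6: Σ corner-gray over 3 cells = 1439  → 10.4146
row 7: Σ corner-gray over 3 cells = 1531  → 11.0804
row 8: Σ corner-gray over 3 cells = 1810  → 13.0997
Σ rows: total corner-gray = 15979  → 115.6462 mm³

115.646


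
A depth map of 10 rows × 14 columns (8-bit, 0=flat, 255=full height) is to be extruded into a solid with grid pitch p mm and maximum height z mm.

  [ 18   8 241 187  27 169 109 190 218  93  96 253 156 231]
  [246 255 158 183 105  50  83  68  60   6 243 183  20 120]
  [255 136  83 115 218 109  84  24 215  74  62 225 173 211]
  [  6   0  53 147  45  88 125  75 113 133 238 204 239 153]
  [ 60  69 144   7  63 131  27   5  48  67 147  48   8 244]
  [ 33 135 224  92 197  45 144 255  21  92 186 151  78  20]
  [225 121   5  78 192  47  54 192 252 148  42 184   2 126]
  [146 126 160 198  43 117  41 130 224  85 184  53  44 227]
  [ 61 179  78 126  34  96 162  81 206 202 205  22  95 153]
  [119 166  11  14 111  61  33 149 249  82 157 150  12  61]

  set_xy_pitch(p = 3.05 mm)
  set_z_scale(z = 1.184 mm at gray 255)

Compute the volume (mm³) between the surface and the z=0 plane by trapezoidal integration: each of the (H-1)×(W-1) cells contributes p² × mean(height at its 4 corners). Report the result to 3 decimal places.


591.968

height_mm = gray/255 × 1.184; cell vol = 3.05² × mean(4 corners)
unit = 3.05² × 1.184 / (4×255) = 0.0107982 mm³ per gray-sum
row 0: Σ corner-gray over 13 cells = 6937  → 74.9071
row 1: Σ corner-gray over 13 cells = 6696  → 72.3047
row 2: Σ corner-gray over 13 cells = 6581  → 71.0629
row 3: Σ corner-gray over 13 cells = 4911  → 53.0299
row 4: Σ corner-gray over 13 cells = 5125  → 55.3408
row 5: Σ corner-gray over 13 cells = 6278  → 67.7911
row 6: Σ corner-gray over 13 cells = 6168  → 66.6033
row 7: Σ corner-gray over 13 cells = 6369  → 68.7737
row 8: Σ corner-gray over 13 cells = 5756  → 62.1544
Σ rows: total corner-gray = 54821  → 591.9679 mm³


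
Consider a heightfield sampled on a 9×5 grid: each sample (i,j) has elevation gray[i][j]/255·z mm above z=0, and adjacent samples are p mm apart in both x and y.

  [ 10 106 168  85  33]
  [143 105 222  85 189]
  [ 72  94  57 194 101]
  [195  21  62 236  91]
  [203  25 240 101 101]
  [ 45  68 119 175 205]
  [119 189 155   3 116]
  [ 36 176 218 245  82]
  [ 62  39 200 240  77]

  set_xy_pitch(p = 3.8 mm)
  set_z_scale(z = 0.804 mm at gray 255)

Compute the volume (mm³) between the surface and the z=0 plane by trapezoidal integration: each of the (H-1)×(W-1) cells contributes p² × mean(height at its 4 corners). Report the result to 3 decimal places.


height_mm = gray/255 × 0.804; cell vol = 3.8² × mean(4 corners)
unit = 3.8² × 0.804 / (4×255) = 0.0113821 mm³ per gray-sum
row 0: Σ corner-gray over 4 cells = 1917  → 21.8195
row 1: Σ corner-gray over 4 cells = 2019  → 22.9805
row 2: Σ corner-gray over 4 cells = 1787  → 20.3398
row 3: Σ corner-gray over 4 cells = 1960  → 22.3090
row 4: Σ corner-gray over 4 cells = 2010  → 22.8781
row 5: Σ corner-gray over 4 cells = 1903  → 21.6602
row 6: Σ corner-gray over 4 cells = 2325  → 26.4634
row 7: Σ corner-gray over 4 cells = 2493  → 28.3756
Σ rows: total corner-gray = 16414  → 186.8261 mm³

186.826


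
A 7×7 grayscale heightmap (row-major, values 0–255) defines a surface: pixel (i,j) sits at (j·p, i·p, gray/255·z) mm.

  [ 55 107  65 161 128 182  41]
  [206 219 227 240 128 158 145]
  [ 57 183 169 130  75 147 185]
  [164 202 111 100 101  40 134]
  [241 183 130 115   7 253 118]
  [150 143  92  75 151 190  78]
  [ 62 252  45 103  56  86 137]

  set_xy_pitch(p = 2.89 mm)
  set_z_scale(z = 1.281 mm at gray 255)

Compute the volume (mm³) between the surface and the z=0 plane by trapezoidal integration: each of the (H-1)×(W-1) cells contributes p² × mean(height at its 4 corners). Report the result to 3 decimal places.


height_mm = gray/255 × 1.281; cell vol = 2.89² × mean(4 corners)
unit = 2.89² × 1.281 / (4×255) = 0.0104893 mm³ per gray-sum
row 0: Σ corner-gray over 6 cells = 3677  → 38.5690
row 1: Σ corner-gray over 6 cells = 3945  → 41.3801
row 2: Σ corner-gray over 6 cells = 3056  → 32.0552
row 3: Σ corner-gray over 6 cells = 3141  → 32.9467
row 4: Σ corner-gray over 6 cells = 3265  → 34.2474
row 5: Σ corner-gray over 6 cells = 2813  → 29.5063
Σ rows: total corner-gray = 19897  → 208.7047 mm³

208.705


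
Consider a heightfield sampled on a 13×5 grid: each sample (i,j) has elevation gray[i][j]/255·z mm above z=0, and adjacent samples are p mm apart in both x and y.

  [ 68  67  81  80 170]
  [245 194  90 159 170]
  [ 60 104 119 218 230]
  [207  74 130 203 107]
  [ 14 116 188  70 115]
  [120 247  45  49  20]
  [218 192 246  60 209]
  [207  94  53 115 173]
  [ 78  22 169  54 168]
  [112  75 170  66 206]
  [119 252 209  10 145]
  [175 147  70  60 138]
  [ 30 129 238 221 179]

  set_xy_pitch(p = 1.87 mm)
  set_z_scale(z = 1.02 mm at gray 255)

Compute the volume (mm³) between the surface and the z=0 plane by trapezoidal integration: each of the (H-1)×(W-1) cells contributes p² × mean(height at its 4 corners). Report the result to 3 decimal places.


height_mm = gray/255 × 1.02; cell vol = 1.87² × mean(4 corners)
unit = 1.87² × 1.02 / (4×255) = 0.0034969 mm³ per gray-sum
row 0: Σ corner-gray over 4 cells = 1995  → 6.9763
row 1: Σ corner-gray over 4 cells = 2473  → 8.6478
row 2: Σ corner-gray over 4 cells = 2300  → 8.0429
row 3: Σ corner-gray over 4 cells = 2005  → 7.0113
row 4: Σ corner-gray over 4 cells = 1699  → 5.9412
row 5: Σ corner-gray over 4 cells = 2245  → 7.8505
row 6: Σ corner-gray over 4 cells = 2327  → 8.1373
row 7: Σ corner-gray over 4 cells = 1640  → 5.7349
row 8: Σ corner-gray over 4 cells = 1676  → 5.8608
row 9: Σ corner-gray over 4 cells = 2146  → 7.5043
row 10: Σ corner-gray over 4 cells = 2073  → 7.2491
row 11: Σ corner-gray over 4 cells = 2252  → 7.8750
Σ rows: total corner-gray = 24831  → 86.8315 mm³

86.832


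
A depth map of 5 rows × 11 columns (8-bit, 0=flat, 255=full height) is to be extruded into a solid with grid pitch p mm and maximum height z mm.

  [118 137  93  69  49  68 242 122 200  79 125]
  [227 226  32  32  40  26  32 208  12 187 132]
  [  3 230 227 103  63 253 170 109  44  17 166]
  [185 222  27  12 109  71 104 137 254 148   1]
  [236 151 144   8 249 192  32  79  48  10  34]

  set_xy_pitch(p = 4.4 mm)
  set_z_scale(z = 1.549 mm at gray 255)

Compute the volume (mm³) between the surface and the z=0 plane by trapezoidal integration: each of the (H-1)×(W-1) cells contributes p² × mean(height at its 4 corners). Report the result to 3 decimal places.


537.002

height_mm = gray/255 × 1.549; cell vol = 4.4² × mean(4 corners)
unit = 4.4² × 1.549 / (4×255) = 0.0294006 mm³ per gray-sum
row 0: Σ corner-gray over 10 cells = 4310  → 126.7167
row 1: Σ corner-gray over 10 cells = 4550  → 133.7729
row 2: Σ corner-gray over 10 cells = 4955  → 145.6801
row 3: Σ corner-gray over 10 cells = 4450  → 130.8328
Σ rows: total corner-gray = 18265  → 537.0025 mm³


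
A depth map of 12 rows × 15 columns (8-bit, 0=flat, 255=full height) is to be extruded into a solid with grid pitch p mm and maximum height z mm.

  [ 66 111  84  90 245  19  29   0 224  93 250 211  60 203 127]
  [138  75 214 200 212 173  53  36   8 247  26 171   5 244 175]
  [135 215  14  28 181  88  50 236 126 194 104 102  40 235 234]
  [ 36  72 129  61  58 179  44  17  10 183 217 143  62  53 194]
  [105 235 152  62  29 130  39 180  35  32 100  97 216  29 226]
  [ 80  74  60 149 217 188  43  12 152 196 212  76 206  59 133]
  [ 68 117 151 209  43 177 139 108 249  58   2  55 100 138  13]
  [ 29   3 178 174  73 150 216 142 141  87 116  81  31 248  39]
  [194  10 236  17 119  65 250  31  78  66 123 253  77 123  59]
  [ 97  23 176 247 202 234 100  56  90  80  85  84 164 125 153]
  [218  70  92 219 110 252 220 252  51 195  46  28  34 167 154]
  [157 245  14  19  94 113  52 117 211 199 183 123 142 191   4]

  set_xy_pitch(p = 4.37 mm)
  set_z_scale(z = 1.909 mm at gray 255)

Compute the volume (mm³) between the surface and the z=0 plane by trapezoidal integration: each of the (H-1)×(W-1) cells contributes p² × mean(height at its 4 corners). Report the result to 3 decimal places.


height_mm = gray/255 × 1.909; cell vol = 4.37² × mean(4 corners)
unit = 4.37² × 1.909 / (4×255) = 0.0357412 mm³ per gray-sum
row 0: Σ corner-gray over 14 cells = 7072  → 252.7615
row 1: Σ corner-gray over 14 cells = 7236  → 258.6230
row 2: Σ corner-gray over 14 cells = 6281  → 224.4902
row 3: Σ corner-gray over 14 cells = 5689  → 203.3315
row 4: Σ corner-gray over 14 cells = 6504  → 232.4605
row 5: Σ corner-gray over 14 cells = 6674  → 238.5365
row 6: Σ corner-gray over 14 cells = 6521  → 233.0681
row 7: Σ corner-gray over 14 cells = 6497  → 232.2103
row 8: Σ corner-gray over 14 cells = 6731  → 240.5737
row 9: Σ corner-gray over 14 cells = 7426  → 265.4138
row 10: Σ corner-gray over 14 cells = 7411  → 264.8777
Σ rows: total corner-gray = 74042  → 2646.3469 mm³

2646.347


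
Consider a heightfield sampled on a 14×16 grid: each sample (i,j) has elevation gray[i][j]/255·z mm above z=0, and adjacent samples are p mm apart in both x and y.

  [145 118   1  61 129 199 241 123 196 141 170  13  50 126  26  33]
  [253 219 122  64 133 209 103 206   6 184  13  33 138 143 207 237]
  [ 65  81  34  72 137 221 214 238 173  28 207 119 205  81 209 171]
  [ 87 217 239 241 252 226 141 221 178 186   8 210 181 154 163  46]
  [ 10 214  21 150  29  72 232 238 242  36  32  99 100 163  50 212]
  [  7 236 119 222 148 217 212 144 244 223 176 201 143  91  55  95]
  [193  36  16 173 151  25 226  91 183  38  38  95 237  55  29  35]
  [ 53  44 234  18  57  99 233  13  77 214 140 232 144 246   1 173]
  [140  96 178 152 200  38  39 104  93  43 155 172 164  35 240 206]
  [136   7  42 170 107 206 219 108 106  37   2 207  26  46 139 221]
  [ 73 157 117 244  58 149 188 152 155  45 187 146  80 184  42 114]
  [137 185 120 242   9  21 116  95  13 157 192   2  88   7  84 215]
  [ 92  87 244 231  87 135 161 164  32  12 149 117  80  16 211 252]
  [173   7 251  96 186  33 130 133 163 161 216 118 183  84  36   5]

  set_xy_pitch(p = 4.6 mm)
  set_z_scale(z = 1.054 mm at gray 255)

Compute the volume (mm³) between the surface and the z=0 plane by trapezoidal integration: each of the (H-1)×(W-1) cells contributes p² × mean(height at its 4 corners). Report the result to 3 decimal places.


height_mm = gray/255 × 1.054; cell vol = 4.6² × mean(4 corners)
unit = 4.6² × 1.054 / (4×255) = 0.0218653 mm³ per gray-sum
row 0: Σ corner-gray over 15 cells = 7416  → 162.1533
row 1: Σ corner-gray over 15 cells = 8324  → 182.0070
row 2: Σ corner-gray over 15 cells = 9641  → 210.8037
row 3: Σ corner-gray over 15 cells = 8945  → 195.5854
row 4: Σ corner-gray over 15 cells = 8542  → 186.7737
row 5: Σ corner-gray over 15 cells = 7978  → 174.4416
row 6: Σ corner-gray over 15 cells = 6744  → 147.4598
row 7: Σ corner-gray over 15 cells = 7494  → 163.8588
row 8: Σ corner-gray over 15 cells = 6965  → 152.2920
row 9: Σ corner-gray over 15 cells = 7196  → 157.3429
row 10: Σ corner-gray over 15 cells = 7009  → 153.2541
row 11: Σ corner-gray over 15 cells = 6810  → 148.9029
row 12: Σ corner-gray over 15 cells = 7568  → 165.4768
Σ rows: total corner-gray = 100632  → 2200.3522 mm³

2200.352


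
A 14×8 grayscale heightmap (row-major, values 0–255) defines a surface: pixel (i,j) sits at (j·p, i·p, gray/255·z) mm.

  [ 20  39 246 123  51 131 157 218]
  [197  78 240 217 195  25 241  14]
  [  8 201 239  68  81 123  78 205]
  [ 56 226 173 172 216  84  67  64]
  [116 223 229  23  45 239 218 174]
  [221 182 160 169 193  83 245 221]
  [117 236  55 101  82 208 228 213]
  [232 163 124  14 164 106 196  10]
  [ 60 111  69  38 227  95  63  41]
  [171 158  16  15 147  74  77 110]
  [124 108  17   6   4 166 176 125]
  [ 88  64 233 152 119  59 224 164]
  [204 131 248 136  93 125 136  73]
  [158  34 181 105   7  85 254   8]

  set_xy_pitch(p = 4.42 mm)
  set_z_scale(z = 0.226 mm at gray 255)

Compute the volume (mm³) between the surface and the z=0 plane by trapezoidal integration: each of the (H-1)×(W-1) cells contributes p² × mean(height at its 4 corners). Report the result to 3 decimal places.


207.923

height_mm = gray/255 × 0.226; cell vol = 4.42² × mean(4 corners)
unit = 4.42² × 0.226 / (4×255) = 0.00432865 mm³ per gray-sum
row 0: Σ corner-gray over 7 cells = 3935  → 17.0333
row 1: Σ corner-gray over 7 cells = 3996  → 17.2973
row 2: Σ corner-gray over 7 cells = 3789  → 16.4013
row 3: Σ corner-gray over 7 cells = 4240  → 18.3535
row 4: Σ corner-gray over 7 cells = 4750  → 20.5611
row 5: Σ corner-gray over 7 cells = 4656  → 20.1542
row 6: Σ corner-gray over 7 cells = 3926  → 16.9943
row 7: Σ corner-gray over 7 cells = 3083  → 13.3452
row 8: Σ corner-gray over 7 cells = 2562  → 11.0900
row 9: Σ corner-gray over 7 cells = 2458  → 10.6398
row 10: Σ corner-gray over 7 cells = 3157  → 13.6656
row 11: Σ corner-gray over 7 cells = 3969  → 17.1804
row 12: Σ corner-gray over 7 cells = 3513  → 15.2066
Σ rows: total corner-gray = 48034  → 207.9225 mm³


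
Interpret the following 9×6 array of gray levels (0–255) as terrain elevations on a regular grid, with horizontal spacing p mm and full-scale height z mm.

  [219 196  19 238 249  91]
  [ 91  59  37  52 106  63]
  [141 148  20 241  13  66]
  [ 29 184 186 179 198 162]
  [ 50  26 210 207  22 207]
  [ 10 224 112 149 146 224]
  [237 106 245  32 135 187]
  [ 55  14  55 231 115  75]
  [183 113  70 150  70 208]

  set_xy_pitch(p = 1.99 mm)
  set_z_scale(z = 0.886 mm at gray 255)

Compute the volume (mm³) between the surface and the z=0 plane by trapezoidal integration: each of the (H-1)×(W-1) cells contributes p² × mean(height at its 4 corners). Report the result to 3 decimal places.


height_mm = gray/255 × 0.886; cell vol = 1.99² × mean(4 corners)
unit = 1.99² × 0.886 / (4×255) = 0.00343985 mm³ per gray-sum
row 0: Σ corner-gray over 5 cells = 2376  → 8.1731
row 1: Σ corner-gray over 5 cells = 1713  → 5.8925
row 2: Σ corner-gray over 5 cells = 2736  → 9.4114
row 3: Σ corner-gray over 5 cells = 2872  → 9.8793
row 4: Σ corner-gray over 5 cells = 2683  → 9.2291
row 5: Σ corner-gray over 5 cells = 2956  → 10.1682
row 6: Σ corner-gray over 5 cells = 2420  → 8.3244
row 7: Σ corner-gray over 5 cells = 2157  → 7.4198
Σ rows: total corner-gray = 19913  → 68.4978 mm³

68.498


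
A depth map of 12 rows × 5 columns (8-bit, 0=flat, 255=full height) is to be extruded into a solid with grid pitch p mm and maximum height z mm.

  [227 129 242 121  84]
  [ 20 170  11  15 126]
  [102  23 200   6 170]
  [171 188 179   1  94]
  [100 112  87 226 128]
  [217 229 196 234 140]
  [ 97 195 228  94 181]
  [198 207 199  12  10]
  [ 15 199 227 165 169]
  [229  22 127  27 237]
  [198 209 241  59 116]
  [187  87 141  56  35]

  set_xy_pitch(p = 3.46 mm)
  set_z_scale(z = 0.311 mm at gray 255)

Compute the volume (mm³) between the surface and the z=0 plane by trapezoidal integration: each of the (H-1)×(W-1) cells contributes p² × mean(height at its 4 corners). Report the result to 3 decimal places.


height_mm = gray/255 × 0.311; cell vol = 3.46² × mean(4 corners)
unit = 3.46² × 0.311 / (4×255) = 0.00365016 mm³ per gray-sum
row 0: Σ corner-gray over 4 cells = 1833  → 6.6908
row 1: Σ corner-gray over 4 cells = 1268  → 4.6284
row 2: Σ corner-gray over 4 cells = 1731  → 6.3184
row 3: Σ corner-gray over 4 cells = 2079  → 7.5887
row 4: Σ corner-gray over 4 cells = 2753  → 10.0489
row 5: Σ corner-gray over 4 cells = 2987  → 10.9030
row 6: Σ corner-gray over 4 cells = 2356  → 8.5998
row 7: Σ corner-gray over 4 cells = 2410  → 8.7969
row 8: Σ corner-gray over 4 cells = 2184  → 7.9720
row 9: Σ corner-gray over 4 cells = 2150  → 7.8479
row 10: Σ corner-gray over 4 cells = 2122  → 7.7456
Σ rows: total corner-gray = 23873  → 87.1404 mm³

87.140


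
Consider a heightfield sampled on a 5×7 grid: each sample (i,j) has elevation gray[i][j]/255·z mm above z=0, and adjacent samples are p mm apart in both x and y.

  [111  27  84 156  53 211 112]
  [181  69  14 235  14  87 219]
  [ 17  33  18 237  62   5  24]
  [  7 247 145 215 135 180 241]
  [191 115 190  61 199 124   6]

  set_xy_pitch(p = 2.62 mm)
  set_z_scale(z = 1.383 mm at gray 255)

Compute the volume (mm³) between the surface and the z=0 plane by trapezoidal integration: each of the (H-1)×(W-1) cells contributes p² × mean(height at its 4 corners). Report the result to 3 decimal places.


height_mm = gray/255 × 1.383; cell vol = 2.62² × mean(4 corners)
unit = 2.62² × 1.383 / (4×255) = 0.00930732 mm³ per gray-sum
row 0: Σ corner-gray over 6 cells = 2523  → 23.4824
row 1: Σ corner-gray over 6 cells = 1989  → 18.5123
row 2: Σ corner-gray over 6 cells = 2843  → 26.4607
row 3: Σ corner-gray over 6 cells = 3667  → 34.1299
Σ rows: total corner-gray = 11022  → 102.5853 mm³

102.585


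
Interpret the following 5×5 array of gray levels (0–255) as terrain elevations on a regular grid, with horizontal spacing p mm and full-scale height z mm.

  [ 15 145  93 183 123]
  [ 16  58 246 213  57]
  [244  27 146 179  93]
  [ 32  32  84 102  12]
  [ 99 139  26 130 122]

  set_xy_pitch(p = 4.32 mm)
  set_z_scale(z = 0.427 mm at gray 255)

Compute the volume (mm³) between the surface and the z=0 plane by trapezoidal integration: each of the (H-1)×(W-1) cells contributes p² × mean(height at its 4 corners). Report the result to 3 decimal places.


height_mm = gray/255 × 0.427; cell vol = 4.32² × mean(4 corners)
unit = 4.32² × 0.427 / (4×255) = 0.00781259 mm³ per gray-sum
row 0: Σ corner-gray over 4 cells = 2087  → 16.3049
row 1: Σ corner-gray over 4 cells = 2148  → 16.7814
row 2: Σ corner-gray over 4 cells = 1521  → 11.8830
row 3: Σ corner-gray over 4 cells = 1291  → 10.0861
Σ rows: total corner-gray = 7047  → 55.0553 mm³

55.055


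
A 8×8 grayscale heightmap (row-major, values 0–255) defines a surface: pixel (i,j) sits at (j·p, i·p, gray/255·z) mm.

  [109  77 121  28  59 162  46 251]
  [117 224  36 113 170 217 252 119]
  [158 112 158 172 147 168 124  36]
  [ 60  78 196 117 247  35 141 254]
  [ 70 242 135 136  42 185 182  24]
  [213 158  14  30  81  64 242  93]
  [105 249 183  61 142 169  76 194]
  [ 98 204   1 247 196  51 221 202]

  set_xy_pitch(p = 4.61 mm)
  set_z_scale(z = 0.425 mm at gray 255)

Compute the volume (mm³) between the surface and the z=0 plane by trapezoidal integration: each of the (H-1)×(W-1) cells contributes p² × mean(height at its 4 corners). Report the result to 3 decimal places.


height_mm = gray/255 × 0.425; cell vol = 4.61² × mean(4 corners)
unit = 4.61² × 0.425 / (4×255) = 0.00885504 mm³ per gray-sum
row 0: Σ corner-gray over 7 cells = 3606  → 31.9313
row 1: Σ corner-gray over 7 cells = 4216  → 37.3329
row 2: Σ corner-gray over 7 cells = 3898  → 34.5170
row 3: Σ corner-gray over 7 cells = 3880  → 34.3576
row 4: Σ corner-gray over 7 cells = 3422  → 30.3020
row 5: Σ corner-gray over 7 cells = 3543  → 31.3734
row 6: Σ corner-gray over 7 cells = 4199  → 37.1823
Σ rows: total corner-gray = 26764  → 236.9963 mm³

236.996


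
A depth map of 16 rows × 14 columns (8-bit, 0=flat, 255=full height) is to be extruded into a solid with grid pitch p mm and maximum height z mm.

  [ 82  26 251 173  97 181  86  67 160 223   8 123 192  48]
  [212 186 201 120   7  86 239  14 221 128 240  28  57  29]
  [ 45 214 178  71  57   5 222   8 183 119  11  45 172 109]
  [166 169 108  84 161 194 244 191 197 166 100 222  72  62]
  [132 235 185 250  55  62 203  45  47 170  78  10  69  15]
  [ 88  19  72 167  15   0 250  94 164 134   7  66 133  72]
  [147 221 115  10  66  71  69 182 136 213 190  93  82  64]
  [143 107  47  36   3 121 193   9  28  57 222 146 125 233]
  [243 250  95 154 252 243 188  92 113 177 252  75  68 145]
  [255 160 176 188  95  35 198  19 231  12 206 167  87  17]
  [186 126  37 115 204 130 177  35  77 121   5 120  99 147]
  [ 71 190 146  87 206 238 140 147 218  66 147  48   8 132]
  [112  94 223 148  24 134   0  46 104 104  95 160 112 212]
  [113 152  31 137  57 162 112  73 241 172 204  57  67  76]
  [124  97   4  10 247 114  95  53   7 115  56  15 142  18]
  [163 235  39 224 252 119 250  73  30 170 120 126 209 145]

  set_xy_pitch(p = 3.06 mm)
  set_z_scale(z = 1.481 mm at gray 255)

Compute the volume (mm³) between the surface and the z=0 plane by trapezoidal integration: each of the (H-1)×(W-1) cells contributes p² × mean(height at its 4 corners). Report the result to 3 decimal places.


height_mm = gray/255 × 1.481; cell vol = 3.06² × mean(4 corners)
unit = 3.06² × 1.481 / (4×255) = 0.0135956 mm³ per gray-sum
row 0: Σ corner-gray over 13 cells = 6599  → 89.7172
row 1: Σ corner-gray over 13 cells = 6019  → 81.8318
row 2: Σ corner-gray over 13 cells = 6768  → 92.0149
row 3: Σ corner-gray over 13 cells = 7009  → 95.2914
row 4: Σ corner-gray over 13 cells = 5367  → 72.9675
row 5: Σ corner-gray over 13 cells = 5509  → 74.8981
row 6: Σ corner-gray over 13 cells = 5671  → 77.1005
row 7: Σ corner-gray over 13 cells = 6870  → 93.4016
row 8: Σ corner-gray over 13 cells = 7726  → 105.0395
row 9: Σ corner-gray over 13 cells = 6245  → 84.9044
row 10: Σ corner-gray over 13 cells = 6310  → 85.7881
row 11: Σ corner-gray over 13 cells = 6297  → 85.6114
row 12: Σ corner-gray over 13 cells = 5931  → 80.6354
row 13: Σ corner-gray over 13 cells = 5171  → 70.3027
row 14: Σ corner-gray over 13 cells = 6054  → 82.3076
Σ rows: total corner-gray = 93546  → 1271.8121 mm³

1271.812


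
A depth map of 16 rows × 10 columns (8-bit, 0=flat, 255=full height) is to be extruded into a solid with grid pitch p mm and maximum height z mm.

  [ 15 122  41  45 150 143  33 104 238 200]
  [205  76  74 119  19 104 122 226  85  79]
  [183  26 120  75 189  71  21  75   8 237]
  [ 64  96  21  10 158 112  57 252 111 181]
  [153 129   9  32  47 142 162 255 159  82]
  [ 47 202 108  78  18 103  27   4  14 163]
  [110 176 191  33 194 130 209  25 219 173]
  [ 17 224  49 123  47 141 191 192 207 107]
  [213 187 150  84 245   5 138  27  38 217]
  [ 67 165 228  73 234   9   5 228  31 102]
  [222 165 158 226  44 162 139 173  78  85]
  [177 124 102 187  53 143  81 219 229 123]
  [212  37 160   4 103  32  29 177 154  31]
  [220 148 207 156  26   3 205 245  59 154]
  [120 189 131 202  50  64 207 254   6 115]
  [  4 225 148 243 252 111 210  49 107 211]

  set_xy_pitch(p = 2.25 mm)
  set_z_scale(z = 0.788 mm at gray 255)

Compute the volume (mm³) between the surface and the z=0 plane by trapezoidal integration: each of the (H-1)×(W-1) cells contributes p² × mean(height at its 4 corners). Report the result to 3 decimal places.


height_mm = gray/255 × 0.788; cell vol = 2.25² × mean(4 corners)
unit = 2.25² × 0.788 / (4×255) = 0.00391103 mm³ per gray-sum
row 0: Σ corner-gray over 9 cells = 3901  → 15.2569
row 1: Σ corner-gray over 9 cells = 3524  → 13.7825
row 2: Σ corner-gray over 9 cells = 3469  → 13.5674
row 3: Σ corner-gray over 9 cells = 3984  → 15.5815
row 4: Σ corner-gray over 9 cells = 3423  → 13.3875
row 5: Σ corner-gray over 9 cells = 3955  → 15.4681
row 6: Σ corner-gray over 9 cells = 5109  → 19.9814
row 7: Σ corner-gray over 9 cells = 4650  → 18.1863
row 8: Σ corner-gray over 9 cells = 4293  → 16.7900
row 9: Σ corner-gray over 9 cells = 4712  → 18.4288
row 10: Σ corner-gray over 9 cells = 5173  → 20.2318
row 11: Σ corner-gray over 9 cells = 4211  → 16.4693
row 12: Σ corner-gray over 9 cells = 4107  → 16.0626
row 13: Σ corner-gray over 9 cells = 4913  → 19.2149
row 14: Σ corner-gray over 9 cells = 5346  → 20.9084
Σ rows: total corner-gray = 64770  → 253.3174 mm³

253.317


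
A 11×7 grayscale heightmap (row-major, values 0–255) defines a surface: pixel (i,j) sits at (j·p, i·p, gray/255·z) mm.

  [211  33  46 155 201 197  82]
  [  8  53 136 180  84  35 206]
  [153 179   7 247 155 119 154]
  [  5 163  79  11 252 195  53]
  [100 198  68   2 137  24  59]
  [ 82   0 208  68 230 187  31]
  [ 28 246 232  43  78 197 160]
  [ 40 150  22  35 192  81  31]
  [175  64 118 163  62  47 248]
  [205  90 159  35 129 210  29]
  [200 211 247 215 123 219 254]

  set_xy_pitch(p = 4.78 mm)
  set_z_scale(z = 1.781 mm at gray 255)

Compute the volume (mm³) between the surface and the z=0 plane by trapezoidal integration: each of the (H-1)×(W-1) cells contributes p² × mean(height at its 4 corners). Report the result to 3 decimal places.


height_mm = gray/255 × 1.781; cell vol = 4.78² × mean(4 corners)
unit = 4.78² × 1.781 / (4×255) = 0.0398951 mm³ per gray-sum
row 0: Σ corner-gray over 6 cells = 2747  → 109.5918
row 1: Σ corner-gray over 6 cells = 2911  → 116.1346
row 2: Σ corner-gray over 6 cells = 3179  → 126.8265
row 3: Σ corner-gray over 6 cells = 2475  → 98.7404
row 4: Σ corner-gray over 6 cells = 2516  → 100.3761
row 5: Σ corner-gray over 6 cells = 3279  → 130.8160
row 6: Σ corner-gray over 6 cells = 2811  → 112.1451
row 7: Σ corner-gray over 6 cells = 2362  → 94.2322
row 8: Σ corner-gray over 6 cells = 2811  → 112.1451
row 9: Σ corner-gray over 6 cells = 3964  → 158.1442
Σ rows: total corner-gray = 29055  → 1159.1521 mm³

1159.152


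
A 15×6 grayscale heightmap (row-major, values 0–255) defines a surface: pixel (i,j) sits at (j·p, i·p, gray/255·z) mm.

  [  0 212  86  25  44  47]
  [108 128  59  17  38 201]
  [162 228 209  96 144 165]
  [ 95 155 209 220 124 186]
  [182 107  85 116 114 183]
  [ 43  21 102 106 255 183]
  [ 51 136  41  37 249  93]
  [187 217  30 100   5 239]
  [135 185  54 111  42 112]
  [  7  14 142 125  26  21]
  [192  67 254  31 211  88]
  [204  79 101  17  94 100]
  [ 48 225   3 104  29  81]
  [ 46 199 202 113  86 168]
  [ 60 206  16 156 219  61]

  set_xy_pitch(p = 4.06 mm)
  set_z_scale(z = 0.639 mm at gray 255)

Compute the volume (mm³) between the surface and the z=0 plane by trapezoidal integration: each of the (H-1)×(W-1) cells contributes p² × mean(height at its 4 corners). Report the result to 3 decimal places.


height_mm = gray/255 × 0.639; cell vol = 4.06² × mean(4 corners)
unit = 4.06² × 0.639 / (4×255) = 0.0103265 mm³ per gray-sum
row 0: Σ corner-gray over 5 cells = 1574  → 16.2539
row 1: Σ corner-gray over 5 cells = 2474  → 25.5477
row 2: Σ corner-gray over 5 cells = 3378  → 34.8829
row 3: Σ corner-gray over 5 cells = 2906  → 30.0088
row 4: Σ corner-gray over 5 cells = 2403  → 24.8146
row 5: Σ corner-gray over 5 cells = 2264  → 23.3792
row 6: Σ corner-gray over 5 cells = 2200  → 22.7183
row 7: Σ corner-gray over 5 cells = 2161  → 22.3155
row 8: Σ corner-gray over 5 cells = 1673  → 17.2762
row 9: Σ corner-gray over 5 cells = 2048  → 21.1487
row 10: Σ corner-gray over 5 cells = 2292  → 23.6683
row 11: Σ corner-gray over 5 cells = 1737  → 17.9371
row 12: Σ corner-gray over 5 cells = 2265  → 23.3895
row 13: Σ corner-gray over 5 cells = 2729  → 28.1810
Σ rows: total corner-gray = 32104  → 331.5217 mm³

331.522


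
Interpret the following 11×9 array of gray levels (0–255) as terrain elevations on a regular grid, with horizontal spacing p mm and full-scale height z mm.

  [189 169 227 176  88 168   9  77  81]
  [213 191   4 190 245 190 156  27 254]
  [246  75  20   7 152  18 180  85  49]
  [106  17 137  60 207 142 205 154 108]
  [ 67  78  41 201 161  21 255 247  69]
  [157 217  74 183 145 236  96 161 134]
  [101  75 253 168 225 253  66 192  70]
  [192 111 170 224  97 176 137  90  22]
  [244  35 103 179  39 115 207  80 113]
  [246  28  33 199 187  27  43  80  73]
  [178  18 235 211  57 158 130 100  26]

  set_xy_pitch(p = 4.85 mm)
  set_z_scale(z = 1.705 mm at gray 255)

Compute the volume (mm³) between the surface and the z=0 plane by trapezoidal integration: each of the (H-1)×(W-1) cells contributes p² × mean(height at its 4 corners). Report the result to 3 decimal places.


1640.723

height_mm = gray/255 × 1.705; cell vol = 4.85² × mean(4 corners)
unit = 4.85² × 1.705 / (4×255) = 0.0393195 mm³ per gray-sum
row 0: Σ corner-gray over 8 cells = 4571  → 179.7293
row 1: Σ corner-gray over 8 cells = 3842  → 151.0654
row 2: Σ corner-gray over 8 cells = 3427  → 134.7478
row 3: Σ corner-gray over 8 cells = 4202  → 165.2204
row 4: Σ corner-gray over 8 cells = 4659  → 183.1894
row 5: Σ corner-gray over 8 cells = 5150  → 202.4953
row 6: Σ corner-gray over 8 cells = 4859  → 191.0533
row 7: Σ corner-gray over 8 cells = 4097  → 161.0919
row 8: Σ corner-gray over 8 cells = 3386  → 133.1357
row 9: Σ corner-gray over 8 cells = 3535  → 138.9943
Σ rows: total corner-gray = 41728  → 1640.7230 mm³


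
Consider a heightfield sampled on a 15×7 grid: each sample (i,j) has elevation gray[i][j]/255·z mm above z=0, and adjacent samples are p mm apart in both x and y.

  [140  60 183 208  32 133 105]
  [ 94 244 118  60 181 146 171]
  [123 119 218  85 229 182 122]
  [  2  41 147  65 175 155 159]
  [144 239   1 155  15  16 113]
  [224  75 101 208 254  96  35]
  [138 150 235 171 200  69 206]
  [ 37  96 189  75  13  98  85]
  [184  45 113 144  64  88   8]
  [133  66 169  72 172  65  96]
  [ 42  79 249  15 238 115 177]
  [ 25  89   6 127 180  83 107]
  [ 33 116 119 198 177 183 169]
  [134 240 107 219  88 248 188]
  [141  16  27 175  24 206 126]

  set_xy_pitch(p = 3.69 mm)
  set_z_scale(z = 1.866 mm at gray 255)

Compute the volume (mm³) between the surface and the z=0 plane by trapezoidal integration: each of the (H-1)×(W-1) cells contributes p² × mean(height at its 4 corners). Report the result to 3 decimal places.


1059.100

height_mm = gray/255 × 1.866; cell vol = 3.69² × mean(4 corners)
unit = 3.69² × 1.866 / (4×255) = 0.0249095 mm³ per gray-sum
row 0: Σ corner-gray over 6 cells = 3240  → 80.7066
row 1: Σ corner-gray over 6 cells = 3674  → 91.5173
row 2: Σ corner-gray over 6 cells = 3238  → 80.6568
row 3: Σ corner-gray over 6 cells = 2436  → 60.6794
row 4: Σ corner-gray over 6 cells = 2836  → 70.6432
row 5: Σ corner-gray over 6 cells = 3721  → 92.6881
row 6: Σ corner-gray over 6 cells = 3058  → 76.1731
row 7: Σ corner-gray over 6 cells = 2164  → 53.9041
row 8: Σ corner-gray over 6 cells = 2417  → 60.2061
row 9: Σ corner-gray over 6 cells = 2928  → 72.9349
row 10: Σ corner-gray over 6 cells = 2713  → 67.5793
row 11: Σ corner-gray over 6 cells = 2890  → 71.9883
row 12: Σ corner-gray over 6 cells = 3914  → 97.4956
row 13: Σ corner-gray over 6 cells = 3289  → 81.9272
Σ rows: total corner-gray = 42518  → 1059.1001 mm³


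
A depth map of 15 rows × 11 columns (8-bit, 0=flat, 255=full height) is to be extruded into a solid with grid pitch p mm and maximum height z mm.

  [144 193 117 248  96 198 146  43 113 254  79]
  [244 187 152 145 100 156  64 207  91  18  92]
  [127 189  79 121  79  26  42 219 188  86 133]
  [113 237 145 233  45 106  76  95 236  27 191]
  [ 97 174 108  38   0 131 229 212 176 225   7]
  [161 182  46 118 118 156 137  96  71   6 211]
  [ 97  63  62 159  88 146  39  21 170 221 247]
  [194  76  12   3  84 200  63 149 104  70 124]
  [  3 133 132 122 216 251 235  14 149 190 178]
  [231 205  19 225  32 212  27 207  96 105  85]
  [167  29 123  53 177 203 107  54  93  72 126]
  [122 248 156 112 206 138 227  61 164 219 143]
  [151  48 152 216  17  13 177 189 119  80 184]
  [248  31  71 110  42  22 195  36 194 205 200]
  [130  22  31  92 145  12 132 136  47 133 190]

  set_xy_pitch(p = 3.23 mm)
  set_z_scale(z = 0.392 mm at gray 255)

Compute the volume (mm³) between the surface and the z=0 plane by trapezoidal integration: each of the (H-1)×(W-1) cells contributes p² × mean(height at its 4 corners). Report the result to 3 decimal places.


height_mm = gray/255 × 0.392; cell vol = 3.23² × mean(4 corners)
unit = 3.23² × 0.392 / (4×255) = 0.00400951 mm³ per gray-sum
row 0: Σ corner-gray over 10 cells = 5615  → 22.5134
row 1: Σ corner-gray over 10 cells = 4894  → 19.6225
row 2: Σ corner-gray over 10 cells = 5022  → 20.1357
row 3: Σ corner-gray over 10 cells = 5394  → 21.6273
row 4: Σ corner-gray over 10 cells = 4922  → 19.7348
row 5: Σ corner-gray over 10 cells = 4514  → 18.0989
row 6: Σ corner-gray over 10 cells = 4122  → 16.5272
row 7: Σ corner-gray over 10 cells = 4905  → 19.6666
row 8: Σ corner-gray over 10 cells = 5637  → 22.6016
row 9: Σ corner-gray over 10 cells = 4687  → 18.7926
row 10: Σ corner-gray over 10 cells = 5442  → 21.8197
row 11: Σ corner-gray over 10 cells = 5684  → 22.7900
row 12: Σ corner-gray over 10 cells = 4617  → 18.5119
row 13: Σ corner-gray over 10 cells = 4080  → 16.3588
Σ rows: total corner-gray = 69535  → 278.8010 mm³

278.801


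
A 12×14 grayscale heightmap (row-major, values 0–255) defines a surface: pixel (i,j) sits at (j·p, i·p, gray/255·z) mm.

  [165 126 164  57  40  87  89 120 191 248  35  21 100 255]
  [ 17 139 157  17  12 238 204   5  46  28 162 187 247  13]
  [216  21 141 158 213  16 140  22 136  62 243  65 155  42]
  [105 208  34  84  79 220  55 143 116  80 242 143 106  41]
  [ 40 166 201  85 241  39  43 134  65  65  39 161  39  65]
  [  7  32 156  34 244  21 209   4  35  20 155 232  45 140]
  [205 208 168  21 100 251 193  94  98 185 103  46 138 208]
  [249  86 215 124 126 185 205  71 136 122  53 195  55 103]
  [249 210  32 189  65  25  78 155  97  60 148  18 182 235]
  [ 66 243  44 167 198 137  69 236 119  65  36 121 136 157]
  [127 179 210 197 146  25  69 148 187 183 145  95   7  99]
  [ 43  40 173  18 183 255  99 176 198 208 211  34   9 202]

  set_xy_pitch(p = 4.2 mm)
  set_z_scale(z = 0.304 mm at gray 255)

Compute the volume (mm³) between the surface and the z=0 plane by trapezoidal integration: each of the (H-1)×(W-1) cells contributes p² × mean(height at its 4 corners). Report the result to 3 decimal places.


height_mm = gray/255 × 0.304; cell vol = 4.2² × mean(4 corners)
unit = 4.2² × 0.304 / (4×255) = 0.00525741 mm³ per gray-sum
row 0: Σ corner-gray over 13 cells = 5890  → 30.9662
row 1: Σ corner-gray over 13 cells = 5916  → 31.1028
row 2: Σ corner-gray over 13 cells = 6168  → 32.4277
row 3: Σ corner-gray over 13 cells = 5827  → 30.6349
row 4: Σ corner-gray over 13 cells = 5182  → 27.2439
row 5: Σ corner-gray over 13 cells = 6144  → 32.3015
row 6: Σ corner-gray over 13 cells = 7121  → 37.4380
row 7: Σ corner-gray over 13 cells = 6500  → 34.1732
row 8: Σ corner-gray over 13 cells = 6367  → 33.4739
row 9: Σ corner-gray over 13 cells = 6773  → 35.6084
row 10: Σ corner-gray over 13 cells = 6861  → 36.0711
Σ rows: total corner-gray = 68749  → 361.4418 mm³

361.442


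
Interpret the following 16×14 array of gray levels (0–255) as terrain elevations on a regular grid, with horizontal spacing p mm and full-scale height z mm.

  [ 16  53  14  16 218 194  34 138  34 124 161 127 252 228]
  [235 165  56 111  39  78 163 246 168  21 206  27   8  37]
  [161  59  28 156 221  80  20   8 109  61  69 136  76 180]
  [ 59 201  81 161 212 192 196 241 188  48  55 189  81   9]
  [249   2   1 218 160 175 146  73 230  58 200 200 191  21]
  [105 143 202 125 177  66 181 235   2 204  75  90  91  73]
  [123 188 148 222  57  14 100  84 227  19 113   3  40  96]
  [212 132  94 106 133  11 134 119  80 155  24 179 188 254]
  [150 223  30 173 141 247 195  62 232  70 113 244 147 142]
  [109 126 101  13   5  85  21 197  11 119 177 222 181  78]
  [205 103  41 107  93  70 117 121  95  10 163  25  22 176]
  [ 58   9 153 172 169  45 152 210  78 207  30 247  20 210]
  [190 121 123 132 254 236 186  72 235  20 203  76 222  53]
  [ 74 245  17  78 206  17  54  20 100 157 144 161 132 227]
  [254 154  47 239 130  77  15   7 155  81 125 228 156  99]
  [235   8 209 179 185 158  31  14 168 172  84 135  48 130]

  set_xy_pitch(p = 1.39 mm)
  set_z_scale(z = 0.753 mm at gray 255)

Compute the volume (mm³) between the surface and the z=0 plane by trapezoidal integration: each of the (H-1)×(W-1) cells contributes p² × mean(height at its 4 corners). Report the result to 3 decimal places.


134.874

height_mm = gray/255 × 0.753; cell vol = 1.39² × mean(4 corners)
unit = 1.39² × 0.753 / (4×255) = 0.00142634 mm³ per gray-sum
row 0: Σ corner-gray over 13 cells = 5822  → 8.3042
row 1: Σ corner-gray over 13 cells = 5235  → 7.4669
row 2: Σ corner-gray over 13 cells = 6145  → 8.7649
row 3: Σ corner-gray over 13 cells = 7336  → 10.4637
row 4: Σ corner-gray over 13 cells = 6938  → 9.8960
row 5: Σ corner-gray over 13 cells = 6009  → 8.5709
row 6: Σ corner-gray over 13 cells = 5825  → 8.3085
row 7: Σ corner-gray over 13 cells = 7222  → 10.3011
row 8: Σ corner-gray over 13 cells = 6749  → 9.6264
row 9: Σ corner-gray over 13 cells = 5018  → 7.1574
row 10: Σ corner-gray over 13 cells = 5567  → 7.9405
row 11: Σ corner-gray over 13 cells = 7255  → 10.3481
row 12: Σ corner-gray over 13 cells = 6966  → 9.9359
row 13: Σ corner-gray over 13 cells = 6144  → 8.7635
row 14: Σ corner-gray over 13 cells = 6328  → 9.0259
Σ rows: total corner-gray = 94559  → 134.8737 mm³


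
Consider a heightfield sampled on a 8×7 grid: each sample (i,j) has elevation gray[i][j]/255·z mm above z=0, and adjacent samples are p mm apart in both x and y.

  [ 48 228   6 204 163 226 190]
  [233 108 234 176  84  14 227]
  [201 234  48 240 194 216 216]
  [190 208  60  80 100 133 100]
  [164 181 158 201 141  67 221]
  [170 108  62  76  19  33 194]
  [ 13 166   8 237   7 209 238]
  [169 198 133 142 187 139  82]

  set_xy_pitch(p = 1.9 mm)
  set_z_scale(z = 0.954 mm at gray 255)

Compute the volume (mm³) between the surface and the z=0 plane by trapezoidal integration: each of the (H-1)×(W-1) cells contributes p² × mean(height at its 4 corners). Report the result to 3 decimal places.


height_mm = gray/255 × 0.954; cell vol = 1.9² × mean(4 corners)
unit = 1.9² × 0.954 / (4×255) = 0.00337641 mm³ per gray-sum
row 0: Σ corner-gray over 6 cells = 3584  → 12.1011
row 1: Σ corner-gray over 6 cells = 3973  → 13.4145
row 2: Σ corner-gray over 6 cells = 3733  → 12.6041
row 3: Σ corner-gray over 6 cells = 3333  → 11.2536
row 4: Σ corner-gray over 6 cells = 2841  → 9.5924
row 5: Σ corner-gray over 6 cells = 2465  → 8.3229
row 6: Σ corner-gray over 6 cells = 3354  → 11.3245
Σ rows: total corner-gray = 23283  → 78.6130 mm³

78.613


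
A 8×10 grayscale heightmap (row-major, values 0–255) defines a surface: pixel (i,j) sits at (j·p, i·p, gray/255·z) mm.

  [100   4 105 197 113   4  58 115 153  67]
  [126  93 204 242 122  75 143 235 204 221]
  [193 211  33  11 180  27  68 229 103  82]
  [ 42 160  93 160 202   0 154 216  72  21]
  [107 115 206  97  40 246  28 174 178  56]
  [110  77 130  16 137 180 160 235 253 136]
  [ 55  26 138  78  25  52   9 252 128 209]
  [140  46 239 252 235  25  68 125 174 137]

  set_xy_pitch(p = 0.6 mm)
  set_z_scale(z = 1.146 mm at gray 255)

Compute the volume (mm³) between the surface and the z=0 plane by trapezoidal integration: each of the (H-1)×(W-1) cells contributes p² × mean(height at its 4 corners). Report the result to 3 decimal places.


height_mm = gray/255 × 1.146; cell vol = 0.6² × mean(4 corners)
unit = 0.6² × 1.146 / (4×255) = 0.000404471 mm³ per gray-sum
row 0: Σ corner-gray over 9 cells = 4648  → 1.8800
row 1: Σ corner-gray over 9 cells = 4982  → 2.0151
row 2: Σ corner-gray over 9 cells = 4176  → 1.6891
row 3: Σ corner-gray over 9 cells = 4508  → 1.8234
row 4: Σ corner-gray over 9 cells = 4953  → 2.0033
row 5: Σ corner-gray over 9 cells = 4302  → 1.7400
row 6: Σ corner-gray over 9 cells = 4285  → 1.7332
Σ rows: total corner-gray = 31854  → 12.8840 mm³

12.884
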